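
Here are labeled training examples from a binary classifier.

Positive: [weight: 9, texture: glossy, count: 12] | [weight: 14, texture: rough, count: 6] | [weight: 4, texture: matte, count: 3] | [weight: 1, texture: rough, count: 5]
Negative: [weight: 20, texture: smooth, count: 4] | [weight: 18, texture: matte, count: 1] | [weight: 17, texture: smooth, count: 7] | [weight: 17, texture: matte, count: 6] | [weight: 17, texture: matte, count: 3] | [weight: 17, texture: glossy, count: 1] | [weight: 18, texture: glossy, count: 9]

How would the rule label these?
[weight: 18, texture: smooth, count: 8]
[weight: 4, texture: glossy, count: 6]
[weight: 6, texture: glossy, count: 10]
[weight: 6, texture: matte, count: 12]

Negative, Positive, Positive, Positive

One predicate separates the groups cleanly: weight ≤ 14.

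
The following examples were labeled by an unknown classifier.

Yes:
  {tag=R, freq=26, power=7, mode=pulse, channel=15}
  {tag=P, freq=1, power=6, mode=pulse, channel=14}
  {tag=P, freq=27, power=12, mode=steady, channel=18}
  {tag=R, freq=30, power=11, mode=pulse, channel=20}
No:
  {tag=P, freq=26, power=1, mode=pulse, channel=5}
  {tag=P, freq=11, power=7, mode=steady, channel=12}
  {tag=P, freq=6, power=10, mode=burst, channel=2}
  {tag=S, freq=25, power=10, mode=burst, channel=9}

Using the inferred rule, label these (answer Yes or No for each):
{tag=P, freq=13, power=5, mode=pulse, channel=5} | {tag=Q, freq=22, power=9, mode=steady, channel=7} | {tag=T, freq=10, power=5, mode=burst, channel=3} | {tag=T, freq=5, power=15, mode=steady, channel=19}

No, No, No, Yes

'Yes' ⟺ channel ≥ 14.
{tag=P, freq=13, power=5, mode=pulse, channel=5}: channel = 5 — doesn't qualify, so No. {tag=Q, freq=22, power=9, mode=steady, channel=7}: channel = 7 — doesn't qualify, so No. {tag=T, freq=10, power=5, mode=burst, channel=3}: channel = 3 — doesn't qualify, so No. {tag=T, freq=5, power=15, mode=steady, channel=19}: channel = 19 — has this property, so Yes.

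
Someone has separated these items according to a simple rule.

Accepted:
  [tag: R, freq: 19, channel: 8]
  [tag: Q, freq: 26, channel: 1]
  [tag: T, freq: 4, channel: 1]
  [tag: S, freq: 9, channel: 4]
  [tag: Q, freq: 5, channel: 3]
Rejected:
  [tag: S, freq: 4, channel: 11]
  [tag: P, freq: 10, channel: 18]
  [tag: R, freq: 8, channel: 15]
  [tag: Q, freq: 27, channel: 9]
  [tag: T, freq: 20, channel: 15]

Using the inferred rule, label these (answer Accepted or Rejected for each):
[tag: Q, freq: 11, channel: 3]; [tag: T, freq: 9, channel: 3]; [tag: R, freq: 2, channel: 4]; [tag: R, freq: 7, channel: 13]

The rule appears to be: channel ≤ 8.
[tag: Q, freq: 11, channel: 3]: Accepted (channel = 3).
[tag: T, freq: 9, channel: 3]: Accepted (channel = 3).
[tag: R, freq: 2, channel: 4]: Accepted (channel = 4).
[tag: R, freq: 7, channel: 13]: Rejected (channel = 13).

Accepted, Accepted, Accepted, Rejected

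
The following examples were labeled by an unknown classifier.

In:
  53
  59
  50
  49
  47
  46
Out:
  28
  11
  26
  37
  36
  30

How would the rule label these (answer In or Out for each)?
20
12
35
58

Out, Out, Out, In

Rule: at least 46. This holds for each 'In' example and fails for each 'Out' one.
20 — 20 < 46, hence Out. 12 — 12 < 46, hence Out. 35 — 35 < 46, hence Out. 58 — 58 ≥ 46, hence In.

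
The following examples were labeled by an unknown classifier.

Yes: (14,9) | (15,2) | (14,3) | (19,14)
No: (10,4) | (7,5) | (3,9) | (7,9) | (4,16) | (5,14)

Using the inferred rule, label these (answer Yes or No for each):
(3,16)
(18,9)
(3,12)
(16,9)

Every 'Yes' example satisfies: first ≥ 14. None of the 'No' examples do.
(3,16) — first 3, hence No. (18,9) — first 18, hence Yes. (3,12) — first 3, hence No. (16,9) — first 16, hence Yes.

No, Yes, No, Yes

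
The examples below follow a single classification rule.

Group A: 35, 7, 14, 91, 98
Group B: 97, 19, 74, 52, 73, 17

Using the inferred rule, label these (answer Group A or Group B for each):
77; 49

Group A, Group A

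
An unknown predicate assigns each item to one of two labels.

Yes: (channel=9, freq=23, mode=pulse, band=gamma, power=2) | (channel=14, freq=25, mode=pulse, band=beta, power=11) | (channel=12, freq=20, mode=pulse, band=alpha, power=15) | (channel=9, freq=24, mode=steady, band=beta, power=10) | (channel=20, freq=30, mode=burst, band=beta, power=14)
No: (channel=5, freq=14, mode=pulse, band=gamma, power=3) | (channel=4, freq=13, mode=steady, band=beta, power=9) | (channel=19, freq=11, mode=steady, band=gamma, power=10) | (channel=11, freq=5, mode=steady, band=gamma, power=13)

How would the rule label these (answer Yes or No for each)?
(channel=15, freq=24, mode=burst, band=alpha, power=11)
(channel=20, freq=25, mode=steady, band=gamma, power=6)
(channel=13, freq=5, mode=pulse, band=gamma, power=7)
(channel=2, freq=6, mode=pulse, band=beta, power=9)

Yes, Yes, No, No

A rule that fits every label: freq ≥ 20 — true of each 'Yes' example, false of each 'No' one.
(channel=15, freq=24, mode=burst, band=alpha, power=11): Yes (freq = 24). (channel=20, freq=25, mode=steady, band=gamma, power=6): Yes (freq = 25). (channel=13, freq=5, mode=pulse, band=gamma, power=7): No (freq = 5). (channel=2, freq=6, mode=pulse, band=beta, power=9): No (freq = 6).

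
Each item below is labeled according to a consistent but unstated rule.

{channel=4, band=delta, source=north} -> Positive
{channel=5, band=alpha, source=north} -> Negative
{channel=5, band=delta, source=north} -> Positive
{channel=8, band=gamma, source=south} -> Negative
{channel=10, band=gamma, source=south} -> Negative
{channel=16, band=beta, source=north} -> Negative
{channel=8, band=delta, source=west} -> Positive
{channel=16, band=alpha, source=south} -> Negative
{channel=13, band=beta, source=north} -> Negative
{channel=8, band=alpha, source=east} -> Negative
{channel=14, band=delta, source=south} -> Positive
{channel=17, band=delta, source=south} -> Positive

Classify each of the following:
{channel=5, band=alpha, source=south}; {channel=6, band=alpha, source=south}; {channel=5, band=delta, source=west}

Negative, Negative, Positive

Rule: band is delta. This holds for each 'Positive' example and fails for each 'Negative' one.
{channel=5, band=alpha, source=south}: Negative (band is alpha).
{channel=6, band=alpha, source=south}: Negative (band is alpha).
{channel=5, band=delta, source=west}: Positive (band is delta).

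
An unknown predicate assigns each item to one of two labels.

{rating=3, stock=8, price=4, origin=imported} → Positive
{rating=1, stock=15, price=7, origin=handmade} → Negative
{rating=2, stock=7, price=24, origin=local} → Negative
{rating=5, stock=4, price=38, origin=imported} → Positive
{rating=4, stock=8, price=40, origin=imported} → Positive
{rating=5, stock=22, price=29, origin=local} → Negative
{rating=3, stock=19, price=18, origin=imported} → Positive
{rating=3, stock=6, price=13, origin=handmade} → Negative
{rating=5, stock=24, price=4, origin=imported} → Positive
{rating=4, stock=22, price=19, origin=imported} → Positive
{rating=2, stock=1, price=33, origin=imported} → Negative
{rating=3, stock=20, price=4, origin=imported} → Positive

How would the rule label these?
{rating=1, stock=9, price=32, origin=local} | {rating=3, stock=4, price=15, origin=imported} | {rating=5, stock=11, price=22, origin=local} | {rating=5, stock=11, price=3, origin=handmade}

Rule: origin is imported AND stock ≥ 4. This holds for each 'Positive' example and fails for each 'Negative' one.

Negative, Positive, Negative, Negative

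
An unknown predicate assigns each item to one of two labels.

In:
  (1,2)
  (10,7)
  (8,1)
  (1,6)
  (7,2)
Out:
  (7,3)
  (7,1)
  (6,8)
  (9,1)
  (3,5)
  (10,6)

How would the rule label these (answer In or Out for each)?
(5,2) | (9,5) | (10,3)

'In' ⟺ sum is odd.
(5,2) — 5+2 = 7, hence In. (9,5) — 9+5 = 14, hence Out. (10,3) — 10+3 = 13, hence In.

In, Out, In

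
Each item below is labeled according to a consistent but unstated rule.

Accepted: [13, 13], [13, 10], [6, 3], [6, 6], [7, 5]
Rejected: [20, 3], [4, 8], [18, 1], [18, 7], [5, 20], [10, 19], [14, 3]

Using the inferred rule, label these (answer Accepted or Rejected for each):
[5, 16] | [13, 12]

Rejected, Accepted

One predicate separates the groups cleanly: |first − second| ≤ 3.
Rejected: [5, 16], since |5−16| = 11.
Accepted: [13, 12], since |13−12| = 1.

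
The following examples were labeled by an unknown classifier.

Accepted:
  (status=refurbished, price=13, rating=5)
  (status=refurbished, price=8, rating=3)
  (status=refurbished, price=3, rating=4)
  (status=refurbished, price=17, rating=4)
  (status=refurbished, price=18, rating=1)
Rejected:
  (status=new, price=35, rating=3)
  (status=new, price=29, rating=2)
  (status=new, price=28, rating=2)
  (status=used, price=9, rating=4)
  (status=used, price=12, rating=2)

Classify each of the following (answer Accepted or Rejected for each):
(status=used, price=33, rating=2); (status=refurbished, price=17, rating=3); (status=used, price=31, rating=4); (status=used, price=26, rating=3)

Rejected, Accepted, Rejected, Rejected

The simplest hypothesis consistent with all the labels is: status is refurbished.
Rejected: (status=used, price=33, rating=2), since status is used. Accepted: (status=refurbished, price=17, rating=3), since status is refurbished. Rejected: (status=used, price=31, rating=4), since status is used. Rejected: (status=used, price=26, rating=3), since status is used.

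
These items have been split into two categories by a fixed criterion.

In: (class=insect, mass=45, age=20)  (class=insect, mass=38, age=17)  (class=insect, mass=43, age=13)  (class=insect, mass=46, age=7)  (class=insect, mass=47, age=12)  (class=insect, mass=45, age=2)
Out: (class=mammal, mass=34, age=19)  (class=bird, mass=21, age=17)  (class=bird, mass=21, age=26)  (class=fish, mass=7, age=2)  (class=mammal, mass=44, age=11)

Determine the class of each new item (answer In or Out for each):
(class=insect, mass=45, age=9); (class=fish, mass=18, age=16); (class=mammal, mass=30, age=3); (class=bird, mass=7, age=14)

In, Out, Out, Out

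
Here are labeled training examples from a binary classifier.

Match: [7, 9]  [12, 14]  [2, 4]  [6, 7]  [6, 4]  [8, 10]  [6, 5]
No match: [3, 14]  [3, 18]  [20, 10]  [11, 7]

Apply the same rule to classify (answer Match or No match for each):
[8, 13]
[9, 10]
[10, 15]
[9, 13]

No match, Match, No match, No match

The classifier is using: |first − second| ≤ 2.
[8, 13] — |8−13| = 5, hence No match. [9, 10] — |9−10| = 1, hence Match. [10, 15] — |10−15| = 5, hence No match. [9, 13] — |9−13| = 4, hence No match.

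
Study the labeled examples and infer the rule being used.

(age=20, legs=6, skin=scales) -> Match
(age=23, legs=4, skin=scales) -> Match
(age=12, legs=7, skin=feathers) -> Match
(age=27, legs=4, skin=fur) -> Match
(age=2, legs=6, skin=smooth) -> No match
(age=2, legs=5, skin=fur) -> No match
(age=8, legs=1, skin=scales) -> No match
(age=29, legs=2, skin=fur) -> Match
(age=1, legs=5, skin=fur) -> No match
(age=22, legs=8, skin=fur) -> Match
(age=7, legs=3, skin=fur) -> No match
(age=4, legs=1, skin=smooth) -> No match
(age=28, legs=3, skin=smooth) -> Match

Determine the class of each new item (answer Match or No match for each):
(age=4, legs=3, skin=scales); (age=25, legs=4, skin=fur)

No match, Match

The classifier is using: age ≥ 12.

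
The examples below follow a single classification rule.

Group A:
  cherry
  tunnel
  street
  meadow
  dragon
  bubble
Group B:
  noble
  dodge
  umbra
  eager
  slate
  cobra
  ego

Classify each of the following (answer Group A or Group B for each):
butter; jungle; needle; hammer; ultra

The simplest hypothesis consistent with all the labels is: even length.
butter — length 6, hence Group A.
jungle — length 6, hence Group A.
needle — length 6, hence Group A.
hammer — length 6, hence Group A.
ultra — length 5, hence Group B.

Group A, Group A, Group A, Group A, Group B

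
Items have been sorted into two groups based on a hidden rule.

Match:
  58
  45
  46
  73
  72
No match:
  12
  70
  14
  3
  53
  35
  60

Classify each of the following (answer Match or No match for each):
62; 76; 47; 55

One predicate separates the groups cleanly: digit sum ≥ 9.
62 → digit sum 6+2 = 8 → No match.
76 → digit sum 7+6 = 13 → Match.
47 → digit sum 4+7 = 11 → Match.
55 → digit sum 5+5 = 10 → Match.

No match, Match, Match, Match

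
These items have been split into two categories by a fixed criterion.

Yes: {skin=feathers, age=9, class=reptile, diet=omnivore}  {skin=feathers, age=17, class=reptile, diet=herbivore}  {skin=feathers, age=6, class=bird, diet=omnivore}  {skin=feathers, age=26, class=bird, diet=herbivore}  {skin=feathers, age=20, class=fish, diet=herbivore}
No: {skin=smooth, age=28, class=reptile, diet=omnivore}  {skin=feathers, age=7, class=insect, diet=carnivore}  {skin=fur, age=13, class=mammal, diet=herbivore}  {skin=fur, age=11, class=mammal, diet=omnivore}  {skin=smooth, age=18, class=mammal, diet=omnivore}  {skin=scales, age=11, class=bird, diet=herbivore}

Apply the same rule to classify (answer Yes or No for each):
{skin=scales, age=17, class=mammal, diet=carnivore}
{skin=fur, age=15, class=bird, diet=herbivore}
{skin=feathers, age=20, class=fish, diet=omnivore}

No, No, Yes

The classifier is using: skin is feathers AND age ≠ 7.
{skin=scales, age=17, class=mammal, diet=carnivore}: No (skin is scales, age = 17). {skin=fur, age=15, class=bird, diet=herbivore}: No (skin is fur, age = 15). {skin=feathers, age=20, class=fish, diet=omnivore}: Yes (skin is feathers, age = 20).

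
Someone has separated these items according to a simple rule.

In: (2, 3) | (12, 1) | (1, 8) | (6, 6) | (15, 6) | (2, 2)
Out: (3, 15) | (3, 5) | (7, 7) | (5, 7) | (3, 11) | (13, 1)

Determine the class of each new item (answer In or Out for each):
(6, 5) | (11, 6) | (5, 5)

In, In, Out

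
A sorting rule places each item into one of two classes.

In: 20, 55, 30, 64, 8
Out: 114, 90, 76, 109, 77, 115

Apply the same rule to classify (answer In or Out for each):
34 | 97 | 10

In, Out, In

The simplest hypothesis consistent with all the labels is: at most 64.
34: In (34 ≤ 64). 97: Out (97 > 64). 10: In (10 ≤ 64).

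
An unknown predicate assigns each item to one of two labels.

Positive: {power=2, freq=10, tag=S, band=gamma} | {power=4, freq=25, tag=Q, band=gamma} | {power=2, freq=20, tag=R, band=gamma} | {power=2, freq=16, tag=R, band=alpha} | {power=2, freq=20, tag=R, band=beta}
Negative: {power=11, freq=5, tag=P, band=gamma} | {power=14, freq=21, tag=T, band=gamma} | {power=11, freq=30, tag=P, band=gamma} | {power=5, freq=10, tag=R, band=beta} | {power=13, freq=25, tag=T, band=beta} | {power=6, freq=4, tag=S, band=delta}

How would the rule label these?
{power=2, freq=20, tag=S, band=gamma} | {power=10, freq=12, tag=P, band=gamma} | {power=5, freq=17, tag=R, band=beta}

Positive, Negative, Negative

Every 'Positive' example satisfies: power ≤ 4. None of the 'Negative' examples do.
Positive: {power=2, freq=20, tag=S, band=gamma}, since power = 2.
Negative: {power=10, freq=12, tag=P, band=gamma}, since power = 10.
Negative: {power=5, freq=17, tag=R, band=beta}, since power = 5.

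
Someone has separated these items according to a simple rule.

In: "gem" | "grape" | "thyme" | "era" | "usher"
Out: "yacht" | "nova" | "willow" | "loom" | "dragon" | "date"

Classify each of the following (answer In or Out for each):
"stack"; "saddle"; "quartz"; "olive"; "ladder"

The classifier is using: odd length AND contains 'e'.
"stack": length 5, no 'e', doesn't qualify → Out.
"saddle": length 6, has 'e', doesn't qualify → Out.
"quartz": length 6, no 'e', doesn't qualify → Out.
"olive": length 5, has 'e', qualifies → In.
"ladder": length 6, has 'e', doesn't qualify → Out.

Out, Out, Out, In, Out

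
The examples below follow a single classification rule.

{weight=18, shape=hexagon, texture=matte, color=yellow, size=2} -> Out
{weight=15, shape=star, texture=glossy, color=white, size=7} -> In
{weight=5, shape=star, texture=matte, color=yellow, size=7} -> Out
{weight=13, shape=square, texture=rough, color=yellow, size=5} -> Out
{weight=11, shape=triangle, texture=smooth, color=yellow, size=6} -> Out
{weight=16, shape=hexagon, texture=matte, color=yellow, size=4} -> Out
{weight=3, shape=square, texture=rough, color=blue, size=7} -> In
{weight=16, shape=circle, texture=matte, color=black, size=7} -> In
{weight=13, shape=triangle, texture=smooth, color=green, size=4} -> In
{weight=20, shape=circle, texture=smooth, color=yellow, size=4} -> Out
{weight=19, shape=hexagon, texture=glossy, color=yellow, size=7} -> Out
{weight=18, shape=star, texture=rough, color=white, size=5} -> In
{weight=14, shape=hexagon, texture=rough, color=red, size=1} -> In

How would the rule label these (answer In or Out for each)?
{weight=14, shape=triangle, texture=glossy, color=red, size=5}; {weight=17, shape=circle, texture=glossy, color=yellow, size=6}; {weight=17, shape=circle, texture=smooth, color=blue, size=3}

One predicate separates the groups cleanly: color is not yellow.

In, Out, In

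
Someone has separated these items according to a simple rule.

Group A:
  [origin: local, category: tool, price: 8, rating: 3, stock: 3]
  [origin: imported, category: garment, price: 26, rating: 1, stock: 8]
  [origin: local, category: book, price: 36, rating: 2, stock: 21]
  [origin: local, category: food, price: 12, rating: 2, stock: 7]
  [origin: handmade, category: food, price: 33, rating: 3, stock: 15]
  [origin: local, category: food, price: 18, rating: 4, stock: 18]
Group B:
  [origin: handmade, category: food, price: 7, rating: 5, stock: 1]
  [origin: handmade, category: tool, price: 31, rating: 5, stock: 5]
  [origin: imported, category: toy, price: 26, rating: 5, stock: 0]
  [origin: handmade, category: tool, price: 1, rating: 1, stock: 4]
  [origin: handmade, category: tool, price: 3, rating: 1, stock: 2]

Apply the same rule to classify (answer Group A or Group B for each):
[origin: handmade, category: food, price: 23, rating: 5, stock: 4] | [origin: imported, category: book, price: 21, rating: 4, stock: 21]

Group B, Group A

The distinguishing property — price ≥ 7 AND rating ≤ 4 — holds for all the 'Group A' cases and none of the 'Group B' cases.
Group B: [origin: handmade, category: food, price: 23, rating: 5, stock: 4], since price = 23, rating = 5. Group A: [origin: imported, category: book, price: 21, rating: 4, stock: 21], since price = 21, rating = 4.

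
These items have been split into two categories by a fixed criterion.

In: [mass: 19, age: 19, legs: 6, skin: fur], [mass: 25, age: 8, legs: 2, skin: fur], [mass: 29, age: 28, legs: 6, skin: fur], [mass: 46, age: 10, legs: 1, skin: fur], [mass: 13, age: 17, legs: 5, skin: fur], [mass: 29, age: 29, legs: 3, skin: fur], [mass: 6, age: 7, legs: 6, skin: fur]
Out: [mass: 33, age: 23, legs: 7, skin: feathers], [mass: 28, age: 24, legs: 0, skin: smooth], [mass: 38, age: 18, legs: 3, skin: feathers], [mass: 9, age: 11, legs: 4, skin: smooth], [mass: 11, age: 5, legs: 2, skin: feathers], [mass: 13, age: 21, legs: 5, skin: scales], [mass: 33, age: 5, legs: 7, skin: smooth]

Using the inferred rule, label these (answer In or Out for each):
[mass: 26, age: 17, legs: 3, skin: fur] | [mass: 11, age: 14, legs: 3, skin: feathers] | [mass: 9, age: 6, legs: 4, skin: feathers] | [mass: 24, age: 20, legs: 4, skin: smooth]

In, Out, Out, Out

All 'In' examples share one property — skin is fur — and every 'Out' example lacks it.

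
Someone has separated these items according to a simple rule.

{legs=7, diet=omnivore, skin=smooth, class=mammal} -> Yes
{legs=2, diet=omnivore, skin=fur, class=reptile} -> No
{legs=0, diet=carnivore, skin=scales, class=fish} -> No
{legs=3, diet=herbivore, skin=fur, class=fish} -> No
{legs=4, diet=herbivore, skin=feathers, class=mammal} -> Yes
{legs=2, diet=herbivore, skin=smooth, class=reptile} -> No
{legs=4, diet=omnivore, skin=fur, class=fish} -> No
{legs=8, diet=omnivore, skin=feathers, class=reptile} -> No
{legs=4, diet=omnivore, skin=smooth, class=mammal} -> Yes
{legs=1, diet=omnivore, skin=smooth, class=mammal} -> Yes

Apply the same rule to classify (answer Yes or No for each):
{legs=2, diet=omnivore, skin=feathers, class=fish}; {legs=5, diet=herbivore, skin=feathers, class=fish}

Comparing the two groups points to one rule — class is mammal.
{legs=2, diet=omnivore, skin=feathers, class=fish}: No (class is fish).
{legs=5, diet=herbivore, skin=feathers, class=fish}: No (class is fish).

No, No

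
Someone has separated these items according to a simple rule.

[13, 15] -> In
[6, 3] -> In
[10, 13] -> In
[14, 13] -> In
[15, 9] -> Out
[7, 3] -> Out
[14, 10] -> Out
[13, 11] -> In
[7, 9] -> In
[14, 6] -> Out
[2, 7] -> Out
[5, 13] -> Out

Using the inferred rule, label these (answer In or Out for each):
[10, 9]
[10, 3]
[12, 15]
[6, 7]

In, Out, In, In

The rule appears to be: |first − second| ≤ 3.
In: [10, 9], since |10−9| = 1. Out: [10, 3], since |10−3| = 7. In: [12, 15], since |12−15| = 3. In: [6, 7], since |6−7| = 1.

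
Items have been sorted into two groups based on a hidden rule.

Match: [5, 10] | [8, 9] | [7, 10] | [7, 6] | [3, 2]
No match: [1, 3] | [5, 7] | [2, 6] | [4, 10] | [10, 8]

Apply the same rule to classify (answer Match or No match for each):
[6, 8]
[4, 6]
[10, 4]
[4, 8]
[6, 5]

No match, No match, No match, No match, Match

'Match' ⟺ sum is odd.
[6, 8]: No match (6+8 = 14). [4, 6]: No match (4+6 = 10). [10, 4]: No match (10+4 = 14). [4, 8]: No match (4+8 = 12). [6, 5]: Match (6+5 = 11).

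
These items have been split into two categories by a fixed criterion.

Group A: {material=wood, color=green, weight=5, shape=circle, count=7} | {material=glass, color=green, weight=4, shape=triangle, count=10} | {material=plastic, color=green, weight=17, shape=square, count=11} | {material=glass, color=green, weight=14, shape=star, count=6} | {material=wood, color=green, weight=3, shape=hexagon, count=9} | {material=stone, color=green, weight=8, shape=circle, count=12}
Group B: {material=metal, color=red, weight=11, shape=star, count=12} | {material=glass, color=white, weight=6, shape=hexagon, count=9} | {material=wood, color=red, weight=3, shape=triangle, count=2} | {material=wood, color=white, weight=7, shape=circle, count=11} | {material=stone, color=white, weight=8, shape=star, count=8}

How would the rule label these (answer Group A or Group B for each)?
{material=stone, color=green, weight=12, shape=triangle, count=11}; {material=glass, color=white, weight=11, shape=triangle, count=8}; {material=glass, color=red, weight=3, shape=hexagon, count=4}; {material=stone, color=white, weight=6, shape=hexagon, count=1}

The rule appears to be: color is green.
{material=stone, color=green, weight=12, shape=triangle, count=11}: Group A (color is green). {material=glass, color=white, weight=11, shape=triangle, count=8}: Group B (color is white). {material=glass, color=red, weight=3, shape=hexagon, count=4}: Group B (color is red). {material=stone, color=white, weight=6, shape=hexagon, count=1}: Group B (color is white).

Group A, Group B, Group B, Group B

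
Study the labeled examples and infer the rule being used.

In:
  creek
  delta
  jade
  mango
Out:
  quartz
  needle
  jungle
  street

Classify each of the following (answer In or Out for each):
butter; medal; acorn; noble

Out, In, In, In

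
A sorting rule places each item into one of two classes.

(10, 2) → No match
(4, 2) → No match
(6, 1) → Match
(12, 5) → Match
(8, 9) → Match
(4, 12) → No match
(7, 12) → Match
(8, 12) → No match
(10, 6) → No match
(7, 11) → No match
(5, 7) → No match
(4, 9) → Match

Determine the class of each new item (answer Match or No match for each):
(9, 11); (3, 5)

All 'Match' examples share one property — sum is odd — and every 'No match' example lacks it.
(9, 11) → 9+11 = 20 → No match. (3, 5) → 3+5 = 8 → No match.

No match, No match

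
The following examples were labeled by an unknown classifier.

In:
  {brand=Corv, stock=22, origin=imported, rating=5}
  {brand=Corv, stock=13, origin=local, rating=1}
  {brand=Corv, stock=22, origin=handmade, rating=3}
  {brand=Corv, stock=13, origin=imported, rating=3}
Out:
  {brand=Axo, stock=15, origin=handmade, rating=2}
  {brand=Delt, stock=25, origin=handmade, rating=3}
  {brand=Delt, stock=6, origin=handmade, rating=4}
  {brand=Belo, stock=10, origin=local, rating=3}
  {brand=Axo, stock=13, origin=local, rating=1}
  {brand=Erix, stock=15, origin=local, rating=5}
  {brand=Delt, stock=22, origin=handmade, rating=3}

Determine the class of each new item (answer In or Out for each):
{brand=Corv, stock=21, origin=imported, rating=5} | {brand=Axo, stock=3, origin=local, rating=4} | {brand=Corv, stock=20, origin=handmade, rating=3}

In, Out, In

The pattern is that an item is 'In' exactly when: brand is Corv.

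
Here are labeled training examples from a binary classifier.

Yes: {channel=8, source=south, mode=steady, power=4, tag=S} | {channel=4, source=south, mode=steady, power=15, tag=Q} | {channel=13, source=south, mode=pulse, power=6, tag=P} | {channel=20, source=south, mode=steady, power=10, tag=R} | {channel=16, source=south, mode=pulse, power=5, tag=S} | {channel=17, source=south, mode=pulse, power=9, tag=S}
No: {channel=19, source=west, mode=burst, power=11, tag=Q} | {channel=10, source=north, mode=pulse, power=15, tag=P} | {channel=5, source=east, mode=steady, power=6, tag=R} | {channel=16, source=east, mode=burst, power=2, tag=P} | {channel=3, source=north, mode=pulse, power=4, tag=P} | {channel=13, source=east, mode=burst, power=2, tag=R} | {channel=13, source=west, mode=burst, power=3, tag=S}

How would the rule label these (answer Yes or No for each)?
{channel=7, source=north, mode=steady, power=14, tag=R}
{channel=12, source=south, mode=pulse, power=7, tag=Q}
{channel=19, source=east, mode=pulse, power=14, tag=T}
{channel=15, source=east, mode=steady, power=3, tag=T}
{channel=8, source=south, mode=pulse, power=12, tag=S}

No, Yes, No, No, Yes

The rule appears to be: source is south.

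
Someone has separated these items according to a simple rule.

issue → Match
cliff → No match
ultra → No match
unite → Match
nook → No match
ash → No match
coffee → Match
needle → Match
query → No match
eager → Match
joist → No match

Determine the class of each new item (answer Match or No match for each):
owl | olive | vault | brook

The pattern is that an item is 'Match' exactly when: has ≥ 3 vowels.

No match, Match, No match, No match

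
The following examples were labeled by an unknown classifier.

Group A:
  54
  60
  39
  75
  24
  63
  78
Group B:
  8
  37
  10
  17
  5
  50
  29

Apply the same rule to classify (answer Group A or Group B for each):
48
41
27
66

Group A, Group B, Group A, Group A

Looking at the examples, the only property every 'Group A' case has and every 'Group B' case lacks is: multiple of 3.
48: 48 = 3·16 — passes, so Group A. 41: 41 = 3·13 + 2 — does not pass, so Group B. 27: 27 = 3·9 — passes, so Group A. 66: 66 = 3·22 — passes, so Group A.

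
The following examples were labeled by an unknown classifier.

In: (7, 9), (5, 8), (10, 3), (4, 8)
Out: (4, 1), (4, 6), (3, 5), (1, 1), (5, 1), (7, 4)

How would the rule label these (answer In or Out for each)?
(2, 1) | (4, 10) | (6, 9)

A rule that fits every label: sum ≥ 12 — true of each 'In' example, false of each 'Out' one.
(2, 1): 2+1 = 3, doesn't match → Out. (4, 10): 4+10 = 14, qualifies → In. (6, 9): 6+9 = 15, qualifies → In.

Out, In, In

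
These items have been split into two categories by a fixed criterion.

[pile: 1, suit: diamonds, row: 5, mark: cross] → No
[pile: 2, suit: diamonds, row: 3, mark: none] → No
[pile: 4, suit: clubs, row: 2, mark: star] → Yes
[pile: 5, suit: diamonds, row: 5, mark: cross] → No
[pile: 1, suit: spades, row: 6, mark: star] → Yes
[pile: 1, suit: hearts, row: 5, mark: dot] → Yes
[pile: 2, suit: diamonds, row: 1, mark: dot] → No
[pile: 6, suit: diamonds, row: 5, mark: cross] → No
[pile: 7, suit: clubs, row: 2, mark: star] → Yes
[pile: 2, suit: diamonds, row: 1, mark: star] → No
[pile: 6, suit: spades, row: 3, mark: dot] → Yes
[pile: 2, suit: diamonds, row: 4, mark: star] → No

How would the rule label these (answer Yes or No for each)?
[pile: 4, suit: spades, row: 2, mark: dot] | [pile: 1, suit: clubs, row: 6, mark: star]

The pattern is that an item is 'Yes' exactly when: suit is not diamonds.

Yes, Yes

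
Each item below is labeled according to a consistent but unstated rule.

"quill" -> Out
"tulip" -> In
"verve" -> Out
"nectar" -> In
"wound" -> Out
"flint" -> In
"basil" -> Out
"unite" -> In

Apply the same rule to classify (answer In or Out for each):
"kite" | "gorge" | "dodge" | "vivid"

Every 'In' example satisfies: contains 't'. None of the 'Out' examples do.
"kite": has 't' — meets the rule, so In.
"gorge": no 't' — does not satisfy this, so Out.
"dodge": no 't' — does not satisfy this, so Out.
"vivid": no 't' — does not satisfy this, so Out.

In, Out, Out, Out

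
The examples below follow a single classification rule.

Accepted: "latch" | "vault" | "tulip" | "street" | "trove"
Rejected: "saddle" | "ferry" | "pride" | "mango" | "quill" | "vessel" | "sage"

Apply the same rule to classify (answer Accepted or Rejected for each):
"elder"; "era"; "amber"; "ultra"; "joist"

Rejected, Rejected, Rejected, Accepted, Accepted

The simplest hypothesis consistent with all the labels is: contains 't'.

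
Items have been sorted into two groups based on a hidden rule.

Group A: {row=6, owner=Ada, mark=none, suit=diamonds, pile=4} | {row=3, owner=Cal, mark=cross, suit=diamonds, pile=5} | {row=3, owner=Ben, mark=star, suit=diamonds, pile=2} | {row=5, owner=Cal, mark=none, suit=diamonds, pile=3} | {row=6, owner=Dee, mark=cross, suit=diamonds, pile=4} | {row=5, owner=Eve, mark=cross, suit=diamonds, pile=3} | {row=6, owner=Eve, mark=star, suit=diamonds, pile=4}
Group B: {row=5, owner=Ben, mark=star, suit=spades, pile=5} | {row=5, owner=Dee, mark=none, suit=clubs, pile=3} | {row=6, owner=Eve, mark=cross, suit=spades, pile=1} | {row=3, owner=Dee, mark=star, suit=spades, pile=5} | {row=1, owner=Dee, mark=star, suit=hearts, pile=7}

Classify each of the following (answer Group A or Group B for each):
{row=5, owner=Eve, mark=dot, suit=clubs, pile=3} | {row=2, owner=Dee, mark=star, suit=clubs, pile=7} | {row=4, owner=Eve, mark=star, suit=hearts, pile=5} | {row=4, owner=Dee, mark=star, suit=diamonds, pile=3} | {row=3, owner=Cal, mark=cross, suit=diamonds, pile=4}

Group B, Group B, Group B, Group A, Group A

The classifier is using: suit is diamonds.
{row=5, owner=Eve, mark=dot, suit=clubs, pile=3}: suit is clubs — doesn't match, so Group B.
{row=2, owner=Dee, mark=star, suit=clubs, pile=7}: suit is clubs — doesn't match, so Group B.
{row=4, owner=Eve, mark=star, suit=hearts, pile=5}: suit is hearts — doesn't match, so Group B.
{row=4, owner=Dee, mark=star, suit=diamonds, pile=3}: suit is diamonds — checks out, so Group A.
{row=3, owner=Cal, mark=cross, suit=diamonds, pile=4}: suit is diamonds — checks out, so Group A.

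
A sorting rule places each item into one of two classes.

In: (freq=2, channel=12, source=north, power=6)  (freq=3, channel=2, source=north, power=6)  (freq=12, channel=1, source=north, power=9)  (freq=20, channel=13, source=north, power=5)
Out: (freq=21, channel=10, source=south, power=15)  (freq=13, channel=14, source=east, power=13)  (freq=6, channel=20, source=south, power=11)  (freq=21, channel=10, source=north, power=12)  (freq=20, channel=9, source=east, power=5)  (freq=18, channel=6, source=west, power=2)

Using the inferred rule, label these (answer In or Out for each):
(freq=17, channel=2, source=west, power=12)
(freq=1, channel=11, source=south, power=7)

Out, Out

All 'In' examples share one property — source is north AND freq ≤ 20 — and every 'Out' example lacks it.
(freq=17, channel=2, source=west, power=12) → source is west, freq = 17 → Out. (freq=1, channel=11, source=south, power=7) → source is south, freq = 1 → Out.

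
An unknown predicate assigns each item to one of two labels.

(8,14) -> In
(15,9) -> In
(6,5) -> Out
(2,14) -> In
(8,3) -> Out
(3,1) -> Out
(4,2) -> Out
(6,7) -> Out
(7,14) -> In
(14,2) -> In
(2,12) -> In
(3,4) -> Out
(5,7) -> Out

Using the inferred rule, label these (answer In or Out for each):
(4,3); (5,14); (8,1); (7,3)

One predicate separates the groups cleanly: sum ≥ 14.
(4,3): 4+3 = 7, does not fit → Out.
(5,14): 5+14 = 19, satisfies this → In.
(8,1): 8+1 = 9, does not fit → Out.
(7,3): 7+3 = 10, does not fit → Out.

Out, In, Out, Out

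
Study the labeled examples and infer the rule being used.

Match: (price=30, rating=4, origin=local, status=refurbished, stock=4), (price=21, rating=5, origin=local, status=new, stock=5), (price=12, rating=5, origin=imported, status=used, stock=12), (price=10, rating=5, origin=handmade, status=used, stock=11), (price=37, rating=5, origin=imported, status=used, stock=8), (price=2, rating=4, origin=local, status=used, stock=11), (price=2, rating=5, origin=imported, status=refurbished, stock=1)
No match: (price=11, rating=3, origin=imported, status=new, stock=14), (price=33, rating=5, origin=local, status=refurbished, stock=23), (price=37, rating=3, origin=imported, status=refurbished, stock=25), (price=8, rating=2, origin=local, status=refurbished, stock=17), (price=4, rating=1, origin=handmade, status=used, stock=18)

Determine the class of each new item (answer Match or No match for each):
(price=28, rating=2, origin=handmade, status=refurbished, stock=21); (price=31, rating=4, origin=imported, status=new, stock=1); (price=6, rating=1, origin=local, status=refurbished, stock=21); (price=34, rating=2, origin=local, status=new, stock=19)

No match, Match, No match, No match

All 'Match' examples share one property — stock ≤ 12 — and every 'No match' example lacks it.
(price=28, rating=2, origin=handmade, status=refurbished, stock=21) — stock = 21, hence No match. (price=31, rating=4, origin=imported, status=new, stock=1) — stock = 1, hence Match. (price=6, rating=1, origin=local, status=refurbished, stock=21) — stock = 21, hence No match. (price=34, rating=2, origin=local, status=new, stock=19) — stock = 19, hence No match.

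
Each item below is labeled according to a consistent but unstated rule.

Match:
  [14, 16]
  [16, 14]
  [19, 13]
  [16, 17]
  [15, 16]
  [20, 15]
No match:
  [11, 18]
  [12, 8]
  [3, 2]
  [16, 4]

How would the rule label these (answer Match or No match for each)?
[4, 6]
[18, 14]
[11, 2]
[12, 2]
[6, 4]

No match, Match, No match, No match, No match

'Match' ⟺ sum ≥ 30.
[4, 6]: 4+6 = 10, doesn't match → No match. [18, 14]: 18+14 = 32, checks out → Match. [11, 2]: 11+2 = 13, doesn't match → No match. [12, 2]: 12+2 = 14, doesn't match → No match. [6, 4]: 6+4 = 10, doesn't match → No match.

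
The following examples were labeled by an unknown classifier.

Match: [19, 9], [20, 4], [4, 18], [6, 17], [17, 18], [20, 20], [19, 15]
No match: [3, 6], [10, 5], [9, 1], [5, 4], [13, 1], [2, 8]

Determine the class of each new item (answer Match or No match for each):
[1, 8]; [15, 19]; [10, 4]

The distinguishing property — sum ≥ 22 — holds for all the 'Match' cases and none of the 'No match' cases.

No match, Match, No match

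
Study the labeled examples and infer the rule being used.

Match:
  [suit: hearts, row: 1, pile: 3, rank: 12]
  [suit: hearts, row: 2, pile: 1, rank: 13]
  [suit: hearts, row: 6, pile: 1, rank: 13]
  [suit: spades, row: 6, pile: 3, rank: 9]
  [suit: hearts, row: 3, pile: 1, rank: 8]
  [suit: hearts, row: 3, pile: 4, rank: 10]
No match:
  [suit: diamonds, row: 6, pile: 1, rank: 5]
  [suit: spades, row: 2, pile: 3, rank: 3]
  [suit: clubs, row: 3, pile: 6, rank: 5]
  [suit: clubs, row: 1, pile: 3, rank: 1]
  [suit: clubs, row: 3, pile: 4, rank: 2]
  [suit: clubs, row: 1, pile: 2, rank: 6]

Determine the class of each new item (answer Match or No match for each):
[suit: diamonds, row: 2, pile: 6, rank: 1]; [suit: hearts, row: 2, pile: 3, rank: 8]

All 'Match' examples share one property — rank ≥ 8 — and every 'No match' example lacks it.
[suit: diamonds, row: 2, pile: 6, rank: 1]: rank = 1, does not fit → No match.
[suit: hearts, row: 2, pile: 3, rank: 8]: rank = 8, checks out → Match.

No match, Match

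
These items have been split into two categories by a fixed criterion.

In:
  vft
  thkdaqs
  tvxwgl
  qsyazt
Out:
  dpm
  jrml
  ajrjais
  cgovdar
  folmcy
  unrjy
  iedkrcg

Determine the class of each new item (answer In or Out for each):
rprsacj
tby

A rule that fits every label: contains 't' — true of each 'In' example, false of each 'Out' one.
rprsacj: Out (no 't'). tby: In (has 't').

Out, In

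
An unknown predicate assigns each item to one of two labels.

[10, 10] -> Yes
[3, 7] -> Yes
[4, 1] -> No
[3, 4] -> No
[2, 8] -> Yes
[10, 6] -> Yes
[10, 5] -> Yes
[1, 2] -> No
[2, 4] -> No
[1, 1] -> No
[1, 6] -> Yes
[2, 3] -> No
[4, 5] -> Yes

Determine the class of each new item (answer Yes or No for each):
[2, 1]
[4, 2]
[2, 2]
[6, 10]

No, No, No, Yes

The classifier is using: second ≥ 5.
[2, 1]: second 1, does not fit → No.
[4, 2]: second 2, does not fit → No.
[2, 2]: second 2, does not fit → No.
[6, 10]: second 10, fits → Yes.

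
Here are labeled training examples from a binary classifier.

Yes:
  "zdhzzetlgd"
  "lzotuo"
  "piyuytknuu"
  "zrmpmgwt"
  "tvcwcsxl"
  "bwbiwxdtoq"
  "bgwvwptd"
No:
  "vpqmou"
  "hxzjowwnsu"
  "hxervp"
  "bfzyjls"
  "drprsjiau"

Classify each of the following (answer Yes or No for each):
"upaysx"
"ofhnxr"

Every 'Yes' example satisfies: contains 't'. None of the 'No' examples do.
"upaysx" → no 't' → No. "ofhnxr" → no 't' → No.

No, No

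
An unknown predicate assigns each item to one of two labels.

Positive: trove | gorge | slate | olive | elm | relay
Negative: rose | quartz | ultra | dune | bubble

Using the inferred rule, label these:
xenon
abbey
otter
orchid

The classifier is using: odd length AND contains 'e'.
xenon: Positive (length 5, has 'e').
abbey: Positive (length 5, has 'e').
otter: Positive (length 5, has 'e').
orchid: Negative (length 6, no 'e').

Positive, Positive, Positive, Negative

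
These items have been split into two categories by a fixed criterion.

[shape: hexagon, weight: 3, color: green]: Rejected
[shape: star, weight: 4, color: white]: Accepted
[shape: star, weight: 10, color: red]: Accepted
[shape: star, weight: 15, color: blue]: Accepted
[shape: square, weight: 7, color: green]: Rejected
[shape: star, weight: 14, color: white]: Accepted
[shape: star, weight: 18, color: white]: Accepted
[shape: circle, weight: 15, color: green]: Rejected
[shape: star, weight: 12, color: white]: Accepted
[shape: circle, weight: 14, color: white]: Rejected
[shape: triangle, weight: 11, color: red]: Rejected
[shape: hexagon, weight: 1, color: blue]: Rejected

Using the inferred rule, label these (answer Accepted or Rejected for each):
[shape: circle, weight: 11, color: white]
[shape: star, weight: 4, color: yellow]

The rule appears to be: shape is star.
Rejected: [shape: circle, weight: 11, color: white], since shape is circle.
Accepted: [shape: star, weight: 4, color: yellow], since shape is star.

Rejected, Accepted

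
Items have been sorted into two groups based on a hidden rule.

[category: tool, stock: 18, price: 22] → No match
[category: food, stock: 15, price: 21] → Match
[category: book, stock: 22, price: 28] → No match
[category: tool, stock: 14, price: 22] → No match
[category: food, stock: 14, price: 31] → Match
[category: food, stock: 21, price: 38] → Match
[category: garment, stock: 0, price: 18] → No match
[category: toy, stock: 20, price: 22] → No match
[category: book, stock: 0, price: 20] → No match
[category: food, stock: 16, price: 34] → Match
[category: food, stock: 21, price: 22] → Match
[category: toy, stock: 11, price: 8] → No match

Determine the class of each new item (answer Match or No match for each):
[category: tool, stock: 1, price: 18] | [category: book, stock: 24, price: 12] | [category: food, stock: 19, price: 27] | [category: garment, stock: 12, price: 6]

The simplest hypothesis consistent with all the labels is: category is food.
[category: tool, stock: 1, price: 18]: category is tool — fails this test, so No match.
[category: book, stock: 24, price: 12]: category is book — fails this test, so No match.
[category: food, stock: 19, price: 27]: category is food — matches, so Match.
[category: garment, stock: 12, price: 6]: category is garment — fails this test, so No match.

No match, No match, Match, No match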